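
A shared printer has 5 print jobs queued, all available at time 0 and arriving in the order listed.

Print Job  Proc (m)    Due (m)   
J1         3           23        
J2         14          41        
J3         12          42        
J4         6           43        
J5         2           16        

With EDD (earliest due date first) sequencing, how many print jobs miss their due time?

0

EDD (increasing due date): J5 J1 J2 J3 J4.
J5: 0→2, due 16, tardiness 0
J1: 2→5, due 23, tardiness 0
J2: 5→19, due 41, tardiness 0
J3: 19→31, due 42, tardiness 0
J4: 31→37, due 43, tardiness 0
Late print jobs: 0.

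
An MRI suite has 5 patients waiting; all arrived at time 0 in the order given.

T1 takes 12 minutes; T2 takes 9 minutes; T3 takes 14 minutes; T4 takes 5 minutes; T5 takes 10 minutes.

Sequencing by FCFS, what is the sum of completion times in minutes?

158

FIFO (arrival order): T1 T2 T3 T4 T5.
T1: 0→12
T2: 12→21
T3: 21→35
T4: 35→40
T5: 40→50
Sum = 12+21+35+40+50 = 158.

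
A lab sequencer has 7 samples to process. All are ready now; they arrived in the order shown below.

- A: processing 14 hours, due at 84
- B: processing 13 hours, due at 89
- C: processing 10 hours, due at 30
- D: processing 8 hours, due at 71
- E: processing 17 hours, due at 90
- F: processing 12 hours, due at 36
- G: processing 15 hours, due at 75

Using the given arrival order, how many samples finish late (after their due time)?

FIFO (arrival order): A B C D E F G.
A: 0→14, due 84, tardiness 0
B: 14→27, due 89, tardiness 0
C: 27→37, due 30, tardiness 7
D: 37→45, due 71, tardiness 0
E: 45→62, due 90, tardiness 0
F: 62→74, due 36, tardiness 38
G: 74→89, due 75, tardiness 14
Late samples: 3.

3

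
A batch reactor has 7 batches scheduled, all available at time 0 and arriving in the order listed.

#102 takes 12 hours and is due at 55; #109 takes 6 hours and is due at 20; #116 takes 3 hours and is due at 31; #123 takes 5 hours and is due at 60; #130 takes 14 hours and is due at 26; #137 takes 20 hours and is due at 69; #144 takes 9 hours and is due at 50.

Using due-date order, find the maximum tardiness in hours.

0

EDD (increasing due date): #109 #130 #116 #144 #102 #123 #137.
#109: 0→6, due 20, tardiness 0
#130: 6→20, due 26, tardiness 0
#116: 20→23, due 31, tardiness 0
#144: 23→32, due 50, tardiness 0
#102: 32→44, due 55, tardiness 0
#123: 44→49, due 60, tardiness 0
#137: 49→69, due 69, tardiness 0
Maximum = 0.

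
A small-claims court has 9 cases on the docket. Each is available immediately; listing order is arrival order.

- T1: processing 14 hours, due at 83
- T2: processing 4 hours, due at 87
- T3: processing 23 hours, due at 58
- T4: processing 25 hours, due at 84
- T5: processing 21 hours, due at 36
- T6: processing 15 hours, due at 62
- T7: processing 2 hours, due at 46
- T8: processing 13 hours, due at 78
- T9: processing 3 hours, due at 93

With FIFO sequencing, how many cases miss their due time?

FIFO (arrival order): T1 T2 T3 T4 T5 T6 T7 T8 T9.
T1: 0→14, due 83, tardiness 0
T2: 14→18, due 87, tardiness 0
T3: 18→41, due 58, tardiness 0
T4: 41→66, due 84, tardiness 0
T5: 66→87, due 36, tardiness 51
T6: 87→102, due 62, tardiness 40
T7: 102→104, due 46, tardiness 58
T8: 104→117, due 78, tardiness 39
T9: 117→120, due 93, tardiness 27
Late cases: 5.

5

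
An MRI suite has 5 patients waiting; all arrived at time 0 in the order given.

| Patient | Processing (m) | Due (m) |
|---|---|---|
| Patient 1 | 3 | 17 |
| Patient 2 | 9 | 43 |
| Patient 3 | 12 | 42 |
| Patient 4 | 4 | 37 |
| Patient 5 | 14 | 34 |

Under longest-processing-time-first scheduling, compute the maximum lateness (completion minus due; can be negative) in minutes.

25

LPT (decreasing processing time): Patient 5 Patient 3 Patient 2 Patient 4 Patient 1.
Patient 5: 0→14, due 34, lateness -20
Patient 3: 14→26, due 42, lateness -16
Patient 2: 26→35, due 43, lateness -8
Patient 4: 35→39, due 37, lateness 2
Patient 1: 39→42, due 17, lateness 25
Maximum = 25.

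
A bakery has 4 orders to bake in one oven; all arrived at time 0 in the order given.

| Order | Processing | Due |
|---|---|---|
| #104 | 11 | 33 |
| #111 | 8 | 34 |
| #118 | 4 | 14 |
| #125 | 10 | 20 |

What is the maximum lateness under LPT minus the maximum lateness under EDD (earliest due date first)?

LPT (decreasing processing time): #104 #125 #111 #118.
#104: 0→11, due 33, lateness -22
#125: 11→21, due 20, lateness 1
#111: 21→29, due 34, lateness -5
#118: 29→33, due 14, lateness 19
Maximum = 19.
EDD (increasing due date): #118 #125 #104 #111.
#118: 0→4, due 14, lateness -10
#125: 4→14, due 20, lateness -6
#104: 14→25, due 33, lateness -8
#111: 25→33, due 34, lateness -1
Maximum = -1.
Difference = 19 − -1 = 20.

20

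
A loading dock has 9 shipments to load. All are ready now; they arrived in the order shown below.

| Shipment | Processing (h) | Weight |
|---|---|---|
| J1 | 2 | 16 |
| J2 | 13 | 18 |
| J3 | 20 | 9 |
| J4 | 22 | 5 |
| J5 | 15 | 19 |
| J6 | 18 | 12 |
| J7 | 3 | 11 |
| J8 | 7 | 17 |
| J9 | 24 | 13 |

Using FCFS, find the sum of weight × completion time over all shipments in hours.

FIFO (arrival order): J1 J2 J3 J4 J5 J6 J7 J8 J9.
J1: finishes 2, weight 16, w·C = 32
J2: finishes 15, weight 18, w·C = 270
J3: finishes 35, weight 9, w·C = 315
J4: finishes 57, weight 5, w·C = 285
J5: finishes 72, weight 19, w·C = 1368
J6: finishes 90, weight 12, w·C = 1080
J7: finishes 93, weight 11, w·C = 1023
J8: finishes 100, weight 17, w·C = 1700
J9: finishes 124, weight 13, w·C = 1612
Sum = 32+270+315+285+1368+1080+1023+1700+1612 = 7685.

7685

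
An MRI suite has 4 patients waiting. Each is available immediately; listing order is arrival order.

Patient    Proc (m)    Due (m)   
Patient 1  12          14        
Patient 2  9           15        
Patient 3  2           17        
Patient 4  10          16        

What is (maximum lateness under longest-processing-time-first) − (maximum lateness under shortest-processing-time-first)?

LPT (decreasing processing time): Patient 1 Patient 4 Patient 2 Patient 3.
Patient 1: 0→12, due 14, lateness -2
Patient 4: 12→22, due 16, lateness 6
Patient 2: 22→31, due 15, lateness 16
Patient 3: 31→33, due 17, lateness 16
Maximum = 16.
SPT (increasing processing time): Patient 3 Patient 2 Patient 4 Patient 1.
Patient 3: 0→2, due 17, lateness -15
Patient 2: 2→11, due 15, lateness -4
Patient 4: 11→21, due 16, lateness 5
Patient 1: 21→33, due 14, lateness 19
Maximum = 19.
Difference = 16 − 19 = -3.

-3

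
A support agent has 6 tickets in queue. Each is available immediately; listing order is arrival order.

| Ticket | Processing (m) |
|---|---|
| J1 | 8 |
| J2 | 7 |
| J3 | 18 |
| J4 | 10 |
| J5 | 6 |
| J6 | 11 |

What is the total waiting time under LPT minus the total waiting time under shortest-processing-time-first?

74

LPT (decreasing processing time): J3 J6 J4 J1 J2 J5.
J3: waits 0, runs 0→18
J6: waits 18, runs 18→29
J4: waits 29, runs 29→39
J1: waits 39, runs 39→47
J2: waits 47, runs 47→54
J5: waits 54, runs 54→60
Sum = 0+18+29+39+47+54 = 187.
SPT (increasing processing time): J5 J2 J1 J4 J6 J3.
J5: waits 0, runs 0→6
J2: waits 6, runs 6→13
J1: waits 13, runs 13→21
J4: waits 21, runs 21→31
J6: waits 31, runs 31→42
J3: waits 42, runs 42→60
Sum = 0+6+13+21+31+42 = 113.
Difference = 187 − 113 = 74.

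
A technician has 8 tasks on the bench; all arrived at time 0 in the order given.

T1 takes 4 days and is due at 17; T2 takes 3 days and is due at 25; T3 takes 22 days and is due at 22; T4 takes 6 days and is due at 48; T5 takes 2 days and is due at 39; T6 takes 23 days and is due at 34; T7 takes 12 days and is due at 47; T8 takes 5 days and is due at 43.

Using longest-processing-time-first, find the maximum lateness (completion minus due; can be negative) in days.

55

LPT (decreasing processing time): T6 T3 T7 T4 T8 T1 T2 T5.
T6: 0→23, due 34, lateness -11
T3: 23→45, due 22, lateness 23
T7: 45→57, due 47, lateness 10
T4: 57→63, due 48, lateness 15
T8: 63→68, due 43, lateness 25
T1: 68→72, due 17, lateness 55
T2: 72→75, due 25, lateness 50
T5: 75→77, due 39, lateness 38
Maximum = 55.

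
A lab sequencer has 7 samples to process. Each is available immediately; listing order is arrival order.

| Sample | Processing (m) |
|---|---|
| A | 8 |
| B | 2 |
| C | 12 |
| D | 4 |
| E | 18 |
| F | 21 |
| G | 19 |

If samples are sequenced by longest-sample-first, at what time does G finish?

40

LPT (decreasing processing time): F G E C A D B.
F: 0→21
G: 21→40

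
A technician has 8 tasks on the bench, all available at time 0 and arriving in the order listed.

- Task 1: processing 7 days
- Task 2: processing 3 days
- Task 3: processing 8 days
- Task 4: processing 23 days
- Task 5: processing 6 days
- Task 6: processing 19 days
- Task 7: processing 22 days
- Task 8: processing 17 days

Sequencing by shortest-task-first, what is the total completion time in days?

340

SPT (increasing processing time): Task 2 Task 5 Task 1 Task 3 Task 8 Task 6 Task 7 Task 4.
Task 2: 0→3
Task 5: 3→9
Task 1: 9→16
Task 3: 16→24
Task 8: 24→41
Task 6: 41→60
Task 7: 60→82
Task 4: 82→105
Sum = 3+9+16+24+41+60+82+105 = 340.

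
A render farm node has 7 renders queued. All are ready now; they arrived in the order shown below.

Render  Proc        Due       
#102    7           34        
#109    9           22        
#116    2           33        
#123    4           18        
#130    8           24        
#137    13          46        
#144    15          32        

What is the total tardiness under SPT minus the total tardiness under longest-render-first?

SPT (increasing processing time): #116 #123 #102 #130 #109 #137 #144.
#116: 0→2, due 33, tardiness 0
#123: 2→6, due 18, tardiness 0
#102: 6→13, due 34, tardiness 0
#130: 13→21, due 24, tardiness 0
#109: 21→30, due 22, tardiness 8
#137: 30→43, due 46, tardiness 0
#144: 43→58, due 32, tardiness 26
Sum = 0+0+0+0+8+0+26 = 34.
LPT (decreasing processing time): #144 #137 #109 #130 #102 #123 #116.
#144: 0→15, due 32, tardiness 0
#137: 15→28, due 46, tardiness 0
#109: 28→37, due 22, tardiness 15
#130: 37→45, due 24, tardiness 21
#102: 45→52, due 34, tardiness 18
#123: 52→56, due 18, tardiness 38
#116: 56→58, due 33, tardiness 25
Sum = 0+0+15+21+18+38+25 = 117.
Difference = 34 − 117 = -83.

-83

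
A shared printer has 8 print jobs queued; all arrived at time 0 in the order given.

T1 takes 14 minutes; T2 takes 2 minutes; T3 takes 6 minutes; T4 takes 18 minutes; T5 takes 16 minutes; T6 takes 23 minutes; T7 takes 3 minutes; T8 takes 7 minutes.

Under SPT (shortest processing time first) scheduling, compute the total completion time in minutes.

SPT (increasing processing time): T2 T7 T3 T8 T1 T5 T4 T6.
T2: 0→2
T7: 2→5
T3: 5→11
T8: 11→18
T1: 18→32
T5: 32→48
T4: 48→66
T6: 66→89
Sum = 2+5+11+18+32+48+66+89 = 271.

271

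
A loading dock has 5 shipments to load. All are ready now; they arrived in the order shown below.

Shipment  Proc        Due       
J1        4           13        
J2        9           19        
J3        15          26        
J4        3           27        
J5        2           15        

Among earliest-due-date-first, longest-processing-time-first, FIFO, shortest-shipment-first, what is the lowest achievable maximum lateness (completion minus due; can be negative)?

EDD (increasing due date): J1 J5 J2 J3 J4.
J1: 0→4, due 13, lateness -9
J5: 4→6, due 15, lateness -9
J2: 6→15, due 19, lateness -4
J3: 15→30, due 26, lateness 4
J4: 30→33, due 27, lateness 6
Maximum = 6.
LPT (decreasing processing time): J3 J2 J1 J4 J5.
J3: 0→15, due 26, lateness -11
J2: 15→24, due 19, lateness 5
J1: 24→28, due 13, lateness 15
J4: 28→31, due 27, lateness 4
J5: 31→33, due 15, lateness 18
Maximum = 18.
FIFO (arrival order): J1 J2 J3 J4 J5.
J1: 0→4, due 13, lateness -9
J2: 4→13, due 19, lateness -6
J3: 13→28, due 26, lateness 2
J4: 28→31, due 27, lateness 4
J5: 31→33, due 15, lateness 18
Maximum = 18.
SPT (increasing processing time): J5 J4 J1 J2 J3.
J5: 0→2, due 15, lateness -13
J4: 2→5, due 27, lateness -22
J1: 5→9, due 13, lateness -4
J2: 9→18, due 19, lateness -1
J3: 18→33, due 26, lateness 7
Maximum = 7.
EDD 6, LPT 18, FIFO 18, SPT 7 → minimum 6.

6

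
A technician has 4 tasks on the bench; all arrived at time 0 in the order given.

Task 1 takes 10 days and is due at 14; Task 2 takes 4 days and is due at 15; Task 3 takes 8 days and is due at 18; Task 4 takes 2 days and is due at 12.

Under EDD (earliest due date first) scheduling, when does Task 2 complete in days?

16

EDD (increasing due date): Task 4 Task 1 Task 2 Task 3.
Task 4: 0→2
Task 1: 2→12
Task 2: 12→16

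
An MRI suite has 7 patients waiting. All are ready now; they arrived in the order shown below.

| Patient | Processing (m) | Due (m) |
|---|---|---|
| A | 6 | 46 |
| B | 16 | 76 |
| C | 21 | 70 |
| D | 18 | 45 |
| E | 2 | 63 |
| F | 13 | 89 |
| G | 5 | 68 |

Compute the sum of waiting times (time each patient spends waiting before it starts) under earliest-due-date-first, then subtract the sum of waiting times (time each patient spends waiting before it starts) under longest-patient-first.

EDD (increasing due date): D A E G C B F.
D: waits 0, runs 0→18
A: waits 18, runs 18→24
E: waits 24, runs 24→26
G: waits 26, runs 26→31
C: waits 31, runs 31→52
B: waits 52, runs 52→68
F: waits 68, runs 68→81
Sum = 0+18+24+26+31+52+68 = 219.
LPT (decreasing processing time): C D B F A G E.
C: waits 0, runs 0→21
D: waits 21, runs 21→39
B: waits 39, runs 39→55
F: waits 55, runs 55→68
A: waits 68, runs 68→74
G: waits 74, runs 74→79
E: waits 79, runs 79→81
Sum = 0+21+39+55+68+74+79 = 336.
Difference = 219 − 336 = -117.

-117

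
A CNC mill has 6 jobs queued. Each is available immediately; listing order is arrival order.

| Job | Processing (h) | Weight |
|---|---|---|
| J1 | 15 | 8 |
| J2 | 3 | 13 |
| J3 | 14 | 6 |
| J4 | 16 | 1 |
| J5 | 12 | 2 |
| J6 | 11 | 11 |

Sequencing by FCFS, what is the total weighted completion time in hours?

FIFO (arrival order): J1 J2 J3 J4 J5 J6.
J1: finishes 15, weight 8, w·C = 120
J2: finishes 18, weight 13, w·C = 234
J3: finishes 32, weight 6, w·C = 192
J4: finishes 48, weight 1, w·C = 48
J5: finishes 60, weight 2, w·C = 120
J6: finishes 71, weight 11, w·C = 781
Sum = 120+234+192+48+120+781 = 1495.

1495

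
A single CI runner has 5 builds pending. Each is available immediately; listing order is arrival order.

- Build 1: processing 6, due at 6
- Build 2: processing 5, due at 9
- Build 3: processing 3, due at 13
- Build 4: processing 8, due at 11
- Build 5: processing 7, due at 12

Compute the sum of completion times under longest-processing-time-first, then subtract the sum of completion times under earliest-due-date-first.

8

LPT (decreasing processing time): Build 4 Build 5 Build 1 Build 2 Build 3.
Build 4: 0→8
Build 5: 8→15
Build 1: 15→21
Build 2: 21→26
Build 3: 26→29
Sum = 8+15+21+26+29 = 99.
EDD (increasing due date): Build 1 Build 2 Build 4 Build 5 Build 3.
Build 1: 0→6
Build 2: 6→11
Build 4: 11→19
Build 5: 19→26
Build 3: 26→29
Sum = 6+11+19+26+29 = 91.
Difference = 99 − 91 = 8.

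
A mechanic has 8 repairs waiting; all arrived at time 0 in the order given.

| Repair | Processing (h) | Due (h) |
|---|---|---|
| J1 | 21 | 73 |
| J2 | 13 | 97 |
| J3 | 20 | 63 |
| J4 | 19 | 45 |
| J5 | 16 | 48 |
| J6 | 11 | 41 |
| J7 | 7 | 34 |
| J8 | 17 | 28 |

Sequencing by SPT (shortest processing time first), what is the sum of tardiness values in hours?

165

SPT (increasing processing time): J7 J6 J2 J5 J8 J4 J3 J1.
J7: 0→7, due 34, tardiness 0
J6: 7→18, due 41, tardiness 0
J2: 18→31, due 97, tardiness 0
J5: 31→47, due 48, tardiness 0
J8: 47→64, due 28, tardiness 36
J4: 64→83, due 45, tardiness 38
J3: 83→103, due 63, tardiness 40
J1: 103→124, due 73, tardiness 51
Sum = 0+0+0+0+36+38+40+51 = 165.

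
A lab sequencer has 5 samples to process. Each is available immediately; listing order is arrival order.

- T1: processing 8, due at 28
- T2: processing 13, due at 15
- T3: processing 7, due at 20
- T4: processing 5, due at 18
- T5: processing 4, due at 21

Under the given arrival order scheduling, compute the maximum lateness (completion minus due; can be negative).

16

FIFO (arrival order): T1 T2 T3 T4 T5.
T1: 0→8, due 28, lateness -20
T2: 8→21, due 15, lateness 6
T3: 21→28, due 20, lateness 8
T4: 28→33, due 18, lateness 15
T5: 33→37, due 21, lateness 16
Maximum = 16.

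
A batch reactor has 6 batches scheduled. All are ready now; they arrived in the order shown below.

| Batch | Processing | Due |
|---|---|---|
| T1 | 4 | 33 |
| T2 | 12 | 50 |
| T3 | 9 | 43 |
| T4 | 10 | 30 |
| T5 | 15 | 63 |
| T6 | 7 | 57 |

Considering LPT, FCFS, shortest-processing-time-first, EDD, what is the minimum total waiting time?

107

LPT (decreasing processing time): T5 T2 T4 T3 T6 T1.
T5: waits 0, runs 0→15
T2: waits 15, runs 15→27
T4: waits 27, runs 27→37
T3: waits 37, runs 37→46
T6: waits 46, runs 46→53
T1: waits 53, runs 53→57
Sum = 0+15+27+37+46+53 = 178.
FIFO (arrival order): T1 T2 T3 T4 T5 T6.
T1: waits 0, runs 0→4
T2: waits 4, runs 4→16
T3: waits 16, runs 16→25
T4: waits 25, runs 25→35
T5: waits 35, runs 35→50
T6: waits 50, runs 50→57
Sum = 0+4+16+25+35+50 = 130.
SPT (increasing processing time): T1 T6 T3 T4 T2 T5.
T1: waits 0, runs 0→4
T6: waits 4, runs 4→11
T3: waits 11, runs 11→20
T4: waits 20, runs 20→30
T2: waits 30, runs 30→42
T5: waits 42, runs 42→57
Sum = 0+4+11+20+30+42 = 107.
EDD (increasing due date): T4 T1 T3 T2 T6 T5.
T4: waits 0, runs 0→10
T1: waits 10, runs 10→14
T3: waits 14, runs 14→23
T2: waits 23, runs 23→35
T6: waits 35, runs 35→42
T5: waits 42, runs 42→57
Sum = 0+10+14+23+35+42 = 124.
LPT 178, FIFO 130, SPT 107, EDD 124 → minimum 107.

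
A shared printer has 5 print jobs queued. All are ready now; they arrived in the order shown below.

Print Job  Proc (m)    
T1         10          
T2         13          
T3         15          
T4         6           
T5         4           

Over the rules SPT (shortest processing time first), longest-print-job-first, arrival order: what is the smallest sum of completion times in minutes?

SPT (increasing processing time): T5 T4 T1 T2 T3.
T5: 0→4
T4: 4→10
T1: 10→20
T2: 20→33
T3: 33→48
Sum = 4+10+20+33+48 = 115.
LPT (decreasing processing time): T3 T2 T1 T4 T5.
T3: 0→15
T2: 15→28
T1: 28→38
T4: 38→44
T5: 44→48
Sum = 15+28+38+44+48 = 173.
FIFO (arrival order): T1 T2 T3 T4 T5.
T1: 0→10
T2: 10→23
T3: 23→38
T4: 38→44
T5: 44→48
Sum = 10+23+38+44+48 = 163.
SPT 115, LPT 173, FIFO 163 → minimum 115.

115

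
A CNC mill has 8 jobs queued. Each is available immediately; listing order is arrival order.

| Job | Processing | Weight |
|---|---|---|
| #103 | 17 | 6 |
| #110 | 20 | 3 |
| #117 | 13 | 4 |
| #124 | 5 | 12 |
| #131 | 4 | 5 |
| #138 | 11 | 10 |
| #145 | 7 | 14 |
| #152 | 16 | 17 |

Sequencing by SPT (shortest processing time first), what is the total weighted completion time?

2451

SPT (increasing processing time): #131 #124 #145 #138 #117 #152 #103 #110.
#131: finishes 4, weight 5, w·C = 20
#124: finishes 9, weight 12, w·C = 108
#145: finishes 16, weight 14, w·C = 224
#138: finishes 27, weight 10, w·C = 270
#117: finishes 40, weight 4, w·C = 160
#152: finishes 56, weight 17, w·C = 952
#103: finishes 73, weight 6, w·C = 438
#110: finishes 93, weight 3, w·C = 279
Sum = 20+108+224+270+160+952+438+279 = 2451.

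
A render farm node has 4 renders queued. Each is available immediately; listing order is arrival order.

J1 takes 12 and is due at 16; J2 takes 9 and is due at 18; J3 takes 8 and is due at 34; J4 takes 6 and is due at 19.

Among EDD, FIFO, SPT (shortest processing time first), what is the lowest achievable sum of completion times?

78

EDD (increasing due date): J1 J2 J4 J3.
J1: 0→12
J2: 12→21
J4: 21→27
J3: 27→35
Sum = 12+21+27+35 = 95.
FIFO (arrival order): J1 J2 J3 J4.
J1: 0→12
J2: 12→21
J3: 21→29
J4: 29→35
Sum = 12+21+29+35 = 97.
SPT (increasing processing time): J4 J3 J2 J1.
J4: 0→6
J3: 6→14
J2: 14→23
J1: 23→35
Sum = 6+14+23+35 = 78.
EDD 95, FIFO 97, SPT 78 → minimum 78.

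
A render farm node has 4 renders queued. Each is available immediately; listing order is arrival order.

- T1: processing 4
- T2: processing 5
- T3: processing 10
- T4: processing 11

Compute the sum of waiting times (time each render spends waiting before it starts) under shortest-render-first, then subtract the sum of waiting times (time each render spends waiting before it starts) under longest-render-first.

-26

SPT (increasing processing time): T1 T2 T3 T4.
T1: waits 0, runs 0→4
T2: waits 4, runs 4→9
T3: waits 9, runs 9→19
T4: waits 19, runs 19→30
Sum = 0+4+9+19 = 32.
LPT (decreasing processing time): T4 T3 T2 T1.
T4: waits 0, runs 0→11
T3: waits 11, runs 11→21
T2: waits 21, runs 21→26
T1: waits 26, runs 26→30
Sum = 0+11+21+26 = 58.
Difference = 32 − 58 = -26.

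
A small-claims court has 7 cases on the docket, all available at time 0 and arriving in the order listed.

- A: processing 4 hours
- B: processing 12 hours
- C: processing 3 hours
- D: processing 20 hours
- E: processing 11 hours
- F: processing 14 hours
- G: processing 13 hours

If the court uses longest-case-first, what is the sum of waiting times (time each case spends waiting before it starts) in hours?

304

LPT (decreasing processing time): D F G B E A C.
D: waits 0, runs 0→20
F: waits 20, runs 20→34
G: waits 34, runs 34→47
B: waits 47, runs 47→59
E: waits 59, runs 59→70
A: waits 70, runs 70→74
C: waits 74, runs 74→77
Sum = 0+20+34+47+59+70+74 = 304.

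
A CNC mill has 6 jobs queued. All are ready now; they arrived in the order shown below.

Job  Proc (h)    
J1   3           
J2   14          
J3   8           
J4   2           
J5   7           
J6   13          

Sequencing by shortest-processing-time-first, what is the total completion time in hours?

SPT (increasing processing time): J4 J1 J5 J3 J6 J2.
J4: 0→2
J1: 2→5
J5: 5→12
J3: 12→20
J6: 20→33
J2: 33→47
Sum = 2+5+12+20+33+47 = 119.

119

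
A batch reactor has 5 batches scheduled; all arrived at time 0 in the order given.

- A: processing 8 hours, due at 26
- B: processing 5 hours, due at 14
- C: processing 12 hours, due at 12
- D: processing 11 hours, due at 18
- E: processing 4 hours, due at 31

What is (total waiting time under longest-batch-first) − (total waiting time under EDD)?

LPT (decreasing processing time): C D A B E.
C: waits 0, runs 0→12
D: waits 12, runs 12→23
A: waits 23, runs 23→31
B: waits 31, runs 31→36
E: waits 36, runs 36→40
Sum = 0+12+23+31+36 = 102.
EDD (increasing due date): C B D A E.
C: waits 0, runs 0→12
B: waits 12, runs 12→17
D: waits 17, runs 17→28
A: waits 28, runs 28→36
E: waits 36, runs 36→40
Sum = 0+12+17+28+36 = 93.
Difference = 102 − 93 = 9.

9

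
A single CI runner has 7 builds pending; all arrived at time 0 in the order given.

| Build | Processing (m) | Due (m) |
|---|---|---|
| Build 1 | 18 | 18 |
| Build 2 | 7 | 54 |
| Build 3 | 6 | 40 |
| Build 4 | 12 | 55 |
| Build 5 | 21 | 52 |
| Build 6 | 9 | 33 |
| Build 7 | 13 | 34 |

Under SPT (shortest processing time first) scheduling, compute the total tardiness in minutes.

94

SPT (increasing processing time): Build 3 Build 2 Build 6 Build 4 Build 7 Build 1 Build 5.
Build 3: 0→6, due 40, tardiness 0
Build 2: 6→13, due 54, tardiness 0
Build 6: 13→22, due 33, tardiness 0
Build 4: 22→34, due 55, tardiness 0
Build 7: 34→47, due 34, tardiness 13
Build 1: 47→65, due 18, tardiness 47
Build 5: 65→86, due 52, tardiness 34
Sum = 0+0+0+0+13+47+34 = 94.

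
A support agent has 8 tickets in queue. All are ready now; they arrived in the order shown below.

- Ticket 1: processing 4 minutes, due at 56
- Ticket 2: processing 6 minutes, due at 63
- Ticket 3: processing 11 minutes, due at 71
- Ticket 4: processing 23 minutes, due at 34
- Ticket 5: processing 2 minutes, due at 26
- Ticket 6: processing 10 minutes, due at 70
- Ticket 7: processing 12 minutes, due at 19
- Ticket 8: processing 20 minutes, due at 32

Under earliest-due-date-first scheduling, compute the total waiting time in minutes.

322

EDD (increasing due date): Ticket 7 Ticket 5 Ticket 8 Ticket 4 Ticket 1 Ticket 2 Ticket 6 Ticket 3.
Ticket 7: waits 0, runs 0→12
Ticket 5: waits 12, runs 12→14
Ticket 8: waits 14, runs 14→34
Ticket 4: waits 34, runs 34→57
Ticket 1: waits 57, runs 57→61
Ticket 2: waits 61, runs 61→67
Ticket 6: waits 67, runs 67→77
Ticket 3: waits 77, runs 77→88
Sum = 0+12+14+34+57+61+67+77 = 322.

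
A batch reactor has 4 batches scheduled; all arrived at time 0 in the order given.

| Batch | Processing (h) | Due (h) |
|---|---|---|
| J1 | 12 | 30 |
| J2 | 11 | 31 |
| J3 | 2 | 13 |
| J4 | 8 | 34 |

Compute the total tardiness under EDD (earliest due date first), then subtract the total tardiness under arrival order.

EDD (increasing due date): J3 J1 J2 J4.
J3: 0→2, due 13, tardiness 0
J1: 2→14, due 30, tardiness 0
J2: 14→25, due 31, tardiness 0
J4: 25→33, due 34, tardiness 0
Sum = 0+0+0+0 = 0.
FIFO (arrival order): J1 J2 J3 J4.
J1: 0→12, due 30, tardiness 0
J2: 12→23, due 31, tardiness 0
J3: 23→25, due 13, tardiness 12
J4: 25→33, due 34, tardiness 0
Sum = 0+0+12+0 = 12.
Difference = 0 − 12 = -12.

-12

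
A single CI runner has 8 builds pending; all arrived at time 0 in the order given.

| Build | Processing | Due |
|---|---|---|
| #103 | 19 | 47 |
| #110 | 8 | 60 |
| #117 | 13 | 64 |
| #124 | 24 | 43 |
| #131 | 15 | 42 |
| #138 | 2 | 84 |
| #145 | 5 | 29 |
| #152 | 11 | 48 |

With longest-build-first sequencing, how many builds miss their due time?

LPT (decreasing processing time): #124 #103 #131 #117 #152 #110 #145 #138.
#124: 0→24, due 43, tardiness 0
#103: 24→43, due 47, tardiness 0
#131: 43→58, due 42, tardiness 16
#117: 58→71, due 64, tardiness 7
#152: 71→82, due 48, tardiness 34
#110: 82→90, due 60, tardiness 30
#145: 90→95, due 29, tardiness 66
#138: 95→97, due 84, tardiness 13
Late builds: 6.

6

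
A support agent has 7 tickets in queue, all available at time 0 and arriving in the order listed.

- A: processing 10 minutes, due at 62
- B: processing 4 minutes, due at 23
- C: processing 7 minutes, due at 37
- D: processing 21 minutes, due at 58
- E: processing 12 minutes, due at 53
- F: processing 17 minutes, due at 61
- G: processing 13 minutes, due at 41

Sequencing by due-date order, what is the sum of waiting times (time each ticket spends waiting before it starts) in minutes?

EDD (increasing due date): B C G E D F A.
B: waits 0, runs 0→4
C: waits 4, runs 4→11
G: waits 11, runs 11→24
E: waits 24, runs 24→36
D: waits 36, runs 36→57
F: waits 57, runs 57→74
A: waits 74, runs 74→84
Sum = 0+4+11+24+36+57+74 = 206.

206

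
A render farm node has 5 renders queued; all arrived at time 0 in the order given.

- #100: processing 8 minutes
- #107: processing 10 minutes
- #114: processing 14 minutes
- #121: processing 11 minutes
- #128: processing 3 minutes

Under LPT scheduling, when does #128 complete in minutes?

46

LPT (decreasing processing time): #114 #121 #107 #100 #128.
#114: 0→14
#121: 14→25
#107: 25→35
#100: 35→43
#128: 43→46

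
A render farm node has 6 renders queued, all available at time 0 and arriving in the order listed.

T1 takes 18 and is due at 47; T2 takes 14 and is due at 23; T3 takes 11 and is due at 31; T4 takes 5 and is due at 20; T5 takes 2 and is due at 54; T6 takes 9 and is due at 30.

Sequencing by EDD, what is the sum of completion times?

EDD (increasing due date): T4 T2 T6 T3 T1 T5.
T4: 0→5
T2: 5→19
T6: 19→28
T3: 28→39
T1: 39→57
T5: 57→59
Sum = 5+19+28+39+57+59 = 207.

207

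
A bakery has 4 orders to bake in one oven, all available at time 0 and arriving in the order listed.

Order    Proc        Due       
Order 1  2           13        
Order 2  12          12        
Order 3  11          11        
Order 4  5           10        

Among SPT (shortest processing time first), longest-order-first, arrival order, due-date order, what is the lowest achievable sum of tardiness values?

25

SPT (increasing processing time): Order 1 Order 4 Order 3 Order 2.
Order 1: 0→2, due 13, tardiness 0
Order 4: 2→7, due 10, tardiness 0
Order 3: 7→18, due 11, tardiness 7
Order 2: 18→30, due 12, tardiness 18
Sum = 0+0+7+18 = 25.
LPT (decreasing processing time): Order 2 Order 3 Order 4 Order 1.
Order 2: 0→12, due 12, tardiness 0
Order 3: 12→23, due 11, tardiness 12
Order 4: 23→28, due 10, tardiness 18
Order 1: 28→30, due 13, tardiness 17
Sum = 0+12+18+17 = 47.
FIFO (arrival order): Order 1 Order 2 Order 3 Order 4.
Order 1: 0→2, due 13, tardiness 0
Order 2: 2→14, due 12, tardiness 2
Order 3: 14→25, due 11, tardiness 14
Order 4: 25→30, due 10, tardiness 20
Sum = 0+2+14+20 = 36.
EDD (increasing due date): Order 4 Order 3 Order 2 Order 1.
Order 4: 0→5, due 10, tardiness 0
Order 3: 5→16, due 11, tardiness 5
Order 2: 16→28, due 12, tardiness 16
Order 1: 28→30, due 13, tardiness 17
Sum = 0+5+16+17 = 38.
SPT 25, LPT 47, FIFO 36, EDD 38 → minimum 25.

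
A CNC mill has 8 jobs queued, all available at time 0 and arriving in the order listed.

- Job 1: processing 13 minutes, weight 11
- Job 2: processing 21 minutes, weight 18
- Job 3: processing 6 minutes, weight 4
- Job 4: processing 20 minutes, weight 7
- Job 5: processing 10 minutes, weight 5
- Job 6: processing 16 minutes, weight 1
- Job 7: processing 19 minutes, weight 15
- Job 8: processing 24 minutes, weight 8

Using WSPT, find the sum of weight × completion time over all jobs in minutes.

WSPT (decreasing weight/processing-time ratio): Job 2 Job 1 Job 7 Job 3 Job 5 Job 4 Job 8 Job 6.
Job 2: finishes 21, weight 18, w·C = 378
Job 1: finishes 34, weight 11, w·C = 374
Job 7: finishes 53, weight 15, w·C = 795
Job 3: finishes 59, weight 4, w·C = 236
Job 5: finishes 69, weight 5, w·C = 345
Job 4: finishes 89, weight 7, w·C = 623
Job 8: finishes 113, weight 8, w·C = 904
Job 6: finishes 129, weight 1, w·C = 129
Sum = 378+374+795+236+345+623+904+129 = 3784.

3784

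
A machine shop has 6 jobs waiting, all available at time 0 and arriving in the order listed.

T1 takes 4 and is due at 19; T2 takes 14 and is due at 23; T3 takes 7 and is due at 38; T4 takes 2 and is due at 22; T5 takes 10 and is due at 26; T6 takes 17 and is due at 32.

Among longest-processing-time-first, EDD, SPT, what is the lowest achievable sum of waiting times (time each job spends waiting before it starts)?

81

LPT (decreasing processing time): T6 T2 T5 T3 T1 T4.
T6: waits 0, runs 0→17
T2: waits 17, runs 17→31
T5: waits 31, runs 31→41
T3: waits 41, runs 41→48
T1: waits 48, runs 48→52
T4: waits 52, runs 52→54
Sum = 0+17+31+41+48+52 = 189.
EDD (increasing due date): T1 T4 T2 T5 T6 T3.
T1: waits 0, runs 0→4
T4: waits 4, runs 4→6
T2: waits 6, runs 6→20
T5: waits 20, runs 20→30
T6: waits 30, runs 30→47
T3: waits 47, runs 47→54
Sum = 0+4+6+20+30+47 = 107.
SPT (increasing processing time): T4 T1 T3 T5 T2 T6.
T4: waits 0, runs 0→2
T1: waits 2, runs 2→6
T3: waits 6, runs 6→13
T5: waits 13, runs 13→23
T2: waits 23, runs 23→37
T6: waits 37, runs 37→54
Sum = 0+2+6+13+23+37 = 81.
LPT 189, EDD 107, SPT 81 → minimum 81.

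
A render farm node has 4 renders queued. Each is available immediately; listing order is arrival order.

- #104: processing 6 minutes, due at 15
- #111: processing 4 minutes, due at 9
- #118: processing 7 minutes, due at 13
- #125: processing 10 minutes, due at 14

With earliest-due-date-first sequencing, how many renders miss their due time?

EDD (increasing due date): #111 #118 #125 #104.
#111: 0→4, due 9, tardiness 0
#118: 4→11, due 13, tardiness 0
#125: 11→21, due 14, tardiness 7
#104: 21→27, due 15, tardiness 12
Late renders: 2.

2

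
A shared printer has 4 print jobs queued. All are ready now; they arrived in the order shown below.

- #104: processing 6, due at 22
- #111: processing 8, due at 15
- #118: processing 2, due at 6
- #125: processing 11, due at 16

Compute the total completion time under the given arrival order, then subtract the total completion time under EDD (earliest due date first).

3

FIFO (arrival order): #104 #111 #118 #125.
#104: 0→6
#111: 6→14
#118: 14→16
#125: 16→27
Sum = 6+14+16+27 = 63.
EDD (increasing due date): #118 #111 #125 #104.
#118: 0→2
#111: 2→10
#125: 10→21
#104: 21→27
Sum = 2+10+21+27 = 60.
Difference = 63 − 60 = 3.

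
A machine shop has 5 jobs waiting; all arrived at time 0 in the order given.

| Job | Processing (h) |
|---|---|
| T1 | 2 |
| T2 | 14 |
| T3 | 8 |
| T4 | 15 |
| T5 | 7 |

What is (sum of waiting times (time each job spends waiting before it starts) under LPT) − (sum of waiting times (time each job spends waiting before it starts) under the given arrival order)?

44

LPT (decreasing processing time): T4 T2 T3 T5 T1.
T4: waits 0, runs 0→15
T2: waits 15, runs 15→29
T3: waits 29, runs 29→37
T5: waits 37, runs 37→44
T1: waits 44, runs 44→46
Sum = 0+15+29+37+44 = 125.
FIFO (arrival order): T1 T2 T3 T4 T5.
T1: waits 0, runs 0→2
T2: waits 2, runs 2→16
T3: waits 16, runs 16→24
T4: waits 24, runs 24→39
T5: waits 39, runs 39→46
Sum = 0+2+16+24+39 = 81.
Difference = 125 − 81 = 44.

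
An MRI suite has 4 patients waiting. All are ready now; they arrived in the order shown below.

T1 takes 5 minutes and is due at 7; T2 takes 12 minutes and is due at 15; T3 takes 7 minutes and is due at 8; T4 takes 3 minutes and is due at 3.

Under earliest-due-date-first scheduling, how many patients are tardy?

EDD (increasing due date): T4 T1 T3 T2.
T4: 0→3, due 3, tardiness 0
T1: 3→8, due 7, tardiness 1
T3: 8→15, due 8, tardiness 7
T2: 15→27, due 15, tardiness 12
Late patients: 3.

3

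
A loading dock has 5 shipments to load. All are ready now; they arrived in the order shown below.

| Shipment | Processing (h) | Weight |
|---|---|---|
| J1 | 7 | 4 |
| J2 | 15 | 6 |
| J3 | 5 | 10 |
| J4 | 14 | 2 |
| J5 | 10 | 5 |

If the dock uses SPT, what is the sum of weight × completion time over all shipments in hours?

SPT (increasing processing time): J3 J1 J5 J4 J2.
J3: finishes 5, weight 10, w·C = 50
J1: finishes 12, weight 4, w·C = 48
J5: finishes 22, weight 5, w·C = 110
J4: finishes 36, weight 2, w·C = 72
J2: finishes 51, weight 6, w·C = 306
Sum = 50+48+110+72+306 = 586.

586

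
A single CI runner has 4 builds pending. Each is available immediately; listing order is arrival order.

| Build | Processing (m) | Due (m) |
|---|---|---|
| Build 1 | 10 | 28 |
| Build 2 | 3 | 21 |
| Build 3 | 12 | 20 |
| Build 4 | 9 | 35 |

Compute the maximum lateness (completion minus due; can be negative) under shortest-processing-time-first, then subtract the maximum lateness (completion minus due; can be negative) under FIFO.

9

SPT (increasing processing time): Build 2 Build 4 Build 1 Build 3.
Build 2: 0→3, due 21, lateness -18
Build 4: 3→12, due 35, lateness -23
Build 1: 12→22, due 28, lateness -6
Build 3: 22→34, due 20, lateness 14
Maximum = 14.
FIFO (arrival order): Build 1 Build 2 Build 3 Build 4.
Build 1: 0→10, due 28, lateness -18
Build 2: 10→13, due 21, lateness -8
Build 3: 13→25, due 20, lateness 5
Build 4: 25→34, due 35, lateness -1
Maximum = 5.
Difference = 14 − 5 = 9.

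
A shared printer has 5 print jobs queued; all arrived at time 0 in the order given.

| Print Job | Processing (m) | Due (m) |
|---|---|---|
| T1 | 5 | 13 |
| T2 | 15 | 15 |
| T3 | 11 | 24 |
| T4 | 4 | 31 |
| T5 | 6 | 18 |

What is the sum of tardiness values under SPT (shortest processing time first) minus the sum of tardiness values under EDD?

SPT (increasing processing time): T4 T1 T5 T3 T2.
T4: 0→4, due 31, tardiness 0
T1: 4→9, due 13, tardiness 0
T5: 9→15, due 18, tardiness 0
T3: 15→26, due 24, tardiness 2
T2: 26→41, due 15, tardiness 26
Sum = 0+0+0+2+26 = 28.
EDD (increasing due date): T1 T2 T5 T3 T4.
T1: 0→5, due 13, tardiness 0
T2: 5→20, due 15, tardiness 5
T5: 20→26, due 18, tardiness 8
T3: 26→37, due 24, tardiness 13
T4: 37→41, due 31, tardiness 10
Sum = 0+5+8+13+10 = 36.
Difference = 28 − 36 = -8.

-8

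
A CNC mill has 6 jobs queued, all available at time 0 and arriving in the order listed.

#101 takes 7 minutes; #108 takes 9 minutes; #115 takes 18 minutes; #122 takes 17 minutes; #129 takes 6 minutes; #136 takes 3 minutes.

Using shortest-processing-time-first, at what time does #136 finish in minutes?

SPT (increasing processing time): #136 #129 #101 #108 #122 #115.
#136: 0→3

3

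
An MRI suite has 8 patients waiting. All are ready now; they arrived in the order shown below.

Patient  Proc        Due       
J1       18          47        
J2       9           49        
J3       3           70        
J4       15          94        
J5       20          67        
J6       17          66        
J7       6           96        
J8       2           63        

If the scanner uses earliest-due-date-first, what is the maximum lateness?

-1

EDD (increasing due date): J1 J2 J8 J6 J5 J3 J4 J7.
J1: 0→18, due 47, lateness -29
J2: 18→27, due 49, lateness -22
J8: 27→29, due 63, lateness -34
J6: 29→46, due 66, lateness -20
J5: 46→66, due 67, lateness -1
J3: 66→69, due 70, lateness -1
J4: 69→84, due 94, lateness -10
J7: 84→90, due 96, lateness -6
Maximum = -1.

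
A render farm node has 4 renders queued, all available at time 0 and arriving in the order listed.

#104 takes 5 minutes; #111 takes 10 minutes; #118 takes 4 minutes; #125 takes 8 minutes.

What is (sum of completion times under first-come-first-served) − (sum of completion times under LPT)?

FIFO (arrival order): #104 #111 #118 #125.
#104: 0→5
#111: 5→15
#118: 15→19
#125: 19→27
Sum = 5+15+19+27 = 66.
LPT (decreasing processing time): #111 #125 #104 #118.
#111: 0→10
#125: 10→18
#104: 18→23
#118: 23→27
Sum = 10+18+23+27 = 78.
Difference = 66 − 78 = -12.

-12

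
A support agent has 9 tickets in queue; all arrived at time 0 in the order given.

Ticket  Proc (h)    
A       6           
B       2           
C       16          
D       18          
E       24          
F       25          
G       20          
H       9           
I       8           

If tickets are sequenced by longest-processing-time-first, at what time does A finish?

126

LPT (decreasing processing time): F E G D C H I A B.
F: 0→25
E: 25→49
G: 49→69
D: 69→87
C: 87→103
H: 103→112
I: 112→120
A: 120→126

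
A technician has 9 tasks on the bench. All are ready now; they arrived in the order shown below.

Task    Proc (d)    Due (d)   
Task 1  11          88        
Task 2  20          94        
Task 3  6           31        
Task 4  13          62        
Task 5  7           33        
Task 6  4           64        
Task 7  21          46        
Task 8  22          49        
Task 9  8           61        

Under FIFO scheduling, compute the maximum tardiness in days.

55

FIFO (arrival order): Task 1 Task 2 Task 3 Task 4 Task 5 Task 6 Task 7 Task 8 Task 9.
Task 1: 0→11, due 88, tardiness 0
Task 2: 11→31, due 94, tardiness 0
Task 3: 31→37, due 31, tardiness 6
Task 4: 37→50, due 62, tardiness 0
Task 5: 50→57, due 33, tardiness 24
Task 6: 57→61, due 64, tardiness 0
Task 7: 61→82, due 46, tardiness 36
Task 8: 82→104, due 49, tardiness 55
Task 9: 104→112, due 61, tardiness 51
Maximum = 55.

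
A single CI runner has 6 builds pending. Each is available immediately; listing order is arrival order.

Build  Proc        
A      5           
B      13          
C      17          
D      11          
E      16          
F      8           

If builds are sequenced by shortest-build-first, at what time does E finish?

SPT (increasing processing time): A F D B E C.
A: 0→5
F: 5→13
D: 13→24
B: 24→37
E: 37→53

53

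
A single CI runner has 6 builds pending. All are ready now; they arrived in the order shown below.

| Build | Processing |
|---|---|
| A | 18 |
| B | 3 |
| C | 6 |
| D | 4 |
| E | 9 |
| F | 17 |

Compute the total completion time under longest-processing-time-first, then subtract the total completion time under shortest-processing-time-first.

LPT (decreasing processing time): A F E C D B.
A: 0→18
F: 18→35
E: 35→44
C: 44→50
D: 50→54
B: 54→57
Sum = 18+35+44+50+54+57 = 258.
SPT (increasing processing time): B D C E F A.
B: 0→3
D: 3→7
C: 7→13
E: 13→22
F: 22→39
A: 39→57
Sum = 3+7+13+22+39+57 = 141.
Difference = 258 − 141 = 117.

117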